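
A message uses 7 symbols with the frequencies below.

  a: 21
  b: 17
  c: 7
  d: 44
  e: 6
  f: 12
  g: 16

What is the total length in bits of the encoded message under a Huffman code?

Build the Huffman tree bottom-up:
combine e(6), c(7) → 13
combine f(12), 13 → 25
combine g(16), b(17) → 33
combine a(21), 25 → 46
combine 33, d(44) → 77
combine 46, 77 → 123
Each symbol's bit-cost is frequency × depth; summing gives 317 bits (equivalently 13 + 25 + 33 + 46 + 77 + 123).

317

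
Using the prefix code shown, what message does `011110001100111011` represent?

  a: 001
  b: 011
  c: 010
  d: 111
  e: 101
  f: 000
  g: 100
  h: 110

bhagdb

Read left to right; each codeword is recognised as soon as it completes (prefix code):
  011→b | 110→h | 001→a | 100→g | 111→d | 011→b
Decoded message: bhagdb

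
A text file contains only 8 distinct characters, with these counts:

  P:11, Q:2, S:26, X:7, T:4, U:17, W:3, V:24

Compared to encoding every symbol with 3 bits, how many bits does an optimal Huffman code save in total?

Fixed-length: 3 bits × 94 symbols = 282 bits.
Huffman merges:
merge Q(2) and W(3): 5
merge T(4) and 5: 9
merge X(7) and 9: 16
merge P(11) and 16: 27
merge U(17) and V(24): 41
merge S(26) and 27: 53
merge 41 and 53: 94
Huffman total = 5 + 9 + 16 + 27 + 41 + 53 + 94 = 245 bits.
Saving = 282 − 245 = 37 bits.

37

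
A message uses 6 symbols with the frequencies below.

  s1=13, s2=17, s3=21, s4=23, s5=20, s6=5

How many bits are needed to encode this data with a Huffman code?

251

Merge the two smallest weights repeatedly:
merge s6(5) and s1(13): 18
merge s2(17) and 18: 35
merge s5(20) and s3(21): 41
merge s4(23) and 35: 58
merge 41 and 58: 99
Each symbol's bit-cost is frequency × depth; summing gives 251 bits (equivalently 18 + 35 + 41 + 58 + 99).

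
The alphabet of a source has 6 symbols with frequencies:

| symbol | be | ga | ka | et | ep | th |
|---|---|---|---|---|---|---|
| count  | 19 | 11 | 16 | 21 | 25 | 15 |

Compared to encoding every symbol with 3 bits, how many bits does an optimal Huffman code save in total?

46

Fixed-length: 3 bits × 107 symbols = 321 bits.
Huffman merges:
merge ga(11) and th(15): 26
merge ka(16) and be(19): 35
merge et(21) and ep(25): 46
merge 26 and 35: 61
merge 46 and 61: 107
Huffman total = 26 + 35 + 46 + 61 + 107 = 275 bits.
Saving = 321 − 275 = 46 bits.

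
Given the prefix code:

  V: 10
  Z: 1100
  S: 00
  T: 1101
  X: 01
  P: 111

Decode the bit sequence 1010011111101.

Read left to right; each codeword is recognised as soon as it completes (prefix code):
  10→V | 10→V | 01→X | 111→P | 1101→T
Decoded message: VVXPT

VVXPT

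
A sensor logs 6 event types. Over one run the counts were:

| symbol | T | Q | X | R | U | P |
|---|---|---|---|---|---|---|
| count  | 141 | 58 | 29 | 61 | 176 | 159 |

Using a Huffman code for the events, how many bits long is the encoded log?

1483

Merge the two smallest weights repeatedly:
X(29) + Q(58) → 87
R(61) + 87 → 148
T(141) + 148 → 289
P(159) + U(176) → 335
289 + 335 → 624
Total encoded bits = sum of merged weights = 87 + 148 + 289 + 335 + 624 = 1483.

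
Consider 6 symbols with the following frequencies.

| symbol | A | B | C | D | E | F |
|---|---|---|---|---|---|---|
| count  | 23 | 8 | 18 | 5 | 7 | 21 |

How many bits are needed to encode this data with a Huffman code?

Build the Huffman tree bottom-up:
D(5) + E(7) → 12
B(8) + 12 → 20
C(18) + 20 → 38
F(21) + A(23) → 44
38 + 44 → 82
Total encoded bits = sum of merged weights = 12 + 20 + 38 + 44 + 82 = 196.

196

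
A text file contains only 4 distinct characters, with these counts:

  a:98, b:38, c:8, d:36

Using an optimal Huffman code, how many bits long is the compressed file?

Merge the two smallest weights repeatedly:
combine c(8), d(36) → 44
combine b(38), 44 → 82
combine 82, a(98) → 180
The encoded length is the sum of every internal node's weight: 44 + 82 + 180 = 306 bits.

306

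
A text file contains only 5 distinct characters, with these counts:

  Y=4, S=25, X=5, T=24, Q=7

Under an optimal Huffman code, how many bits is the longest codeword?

4

Merge the two lowest-weight nodes at each step:
Y(4) + X(5) → 9
Q(7) + 9 → 16
16 + T(24) → 40
S(25) + 40 → 65
The first pair merged (Y, X) ends up deepest, at depth 4.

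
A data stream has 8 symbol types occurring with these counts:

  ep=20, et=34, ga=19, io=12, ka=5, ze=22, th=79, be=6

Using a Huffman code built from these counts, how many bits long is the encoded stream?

Merge the two smallest weights repeatedly:
merge ka(5) and be(6): 11
merge 11 and io(12): 23
merge ga(19) and ep(20): 39
merge ze(22) and 23: 45
merge et(34) and 39: 73
merge 45 and 73: 118
merge th(79) and 118: 197
Each symbol's bit-cost is frequency × depth; summing gives 506 bits (equivalently 11 + 23 + 39 + 45 + 73 + 118 + 197).

506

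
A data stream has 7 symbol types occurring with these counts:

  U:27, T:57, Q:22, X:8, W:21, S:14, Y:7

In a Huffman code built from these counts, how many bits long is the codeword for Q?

3

Build the tree from the bottom:
Y(7) + X(8) → 15
S(14) + 15 → 29
W(21) + Q(22) → 43
U(27) + 29 → 56
43 + 56 → 99
T(57) + 99 → 156
Q's leaf is at depth 3, giving a 3-bit codeword.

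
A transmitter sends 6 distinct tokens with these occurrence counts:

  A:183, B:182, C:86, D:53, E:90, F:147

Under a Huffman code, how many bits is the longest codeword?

4

Merge the two lowest-weight nodes at each step:
D(53) + C(86) → 139
E(90) + 139 → 229
F(147) + B(182) → 329
A(183) + 229 → 412
329 + 412 → 741
The rarest symbols sit at the bottom; the longest codeword is 4 bits.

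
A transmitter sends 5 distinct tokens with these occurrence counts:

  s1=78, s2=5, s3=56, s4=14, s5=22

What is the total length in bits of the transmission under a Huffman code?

Build the Huffman tree bottom-up:
merge s2(5) and s4(14): 19
merge 19 and s5(22): 41
merge 41 and s3(56): 97
merge s1(78) and 97: 175
Each symbol's bit-cost is frequency × depth; summing gives 332 bits (equivalently 19 + 41 + 97 + 175).

332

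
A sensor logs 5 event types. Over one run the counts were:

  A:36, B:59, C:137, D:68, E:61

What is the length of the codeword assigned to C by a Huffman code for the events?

Repeatedly merge the two smallest:
merge A(36) and B(59): 95
merge E(61) and D(68): 129
merge 95 and 129: 224
merge C(137) and 224: 361
C sits one level below the root: a 1-bit codeword.

1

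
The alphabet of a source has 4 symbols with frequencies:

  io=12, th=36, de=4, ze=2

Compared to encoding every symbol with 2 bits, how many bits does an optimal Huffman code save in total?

30

Fixed-length: 2 bits × 54 symbols = 108 bits.
Huffman merges:
combine ze(2), de(4) → 6
combine 6, io(12) → 18
combine 18, th(36) → 54
Huffman total = 6 + 18 + 54 = 78 bits.
Saving = 108 − 78 = 30 bits.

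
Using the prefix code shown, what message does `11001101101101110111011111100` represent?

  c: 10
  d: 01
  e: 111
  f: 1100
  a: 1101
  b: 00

Read left to right; each codeword is recognised as soon as it completes (prefix code):
  1100→f | 1101→a | 10→c | 1101→a | 1101→a | 1101→a | 111→e | 1100→f
Decoded message: facaaaef

facaaaef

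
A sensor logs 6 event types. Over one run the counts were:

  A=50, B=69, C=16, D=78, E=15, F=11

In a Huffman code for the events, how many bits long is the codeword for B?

2

Build the tree from the bottom:
merge F(11) and E(15): 26
merge C(16) and 26: 42
merge 42 and A(50): 92
merge B(69) and D(78): 147
merge 92 and 147: 239
B sits 2 levels below the root, so its codeword is 2 bits.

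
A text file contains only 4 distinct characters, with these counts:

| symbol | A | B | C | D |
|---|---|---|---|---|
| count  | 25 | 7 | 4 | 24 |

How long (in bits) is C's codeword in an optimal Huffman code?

3

Huffman merges, smallest pair first:
merge C(4) and B(7): 11
merge 11 and D(24): 35
merge A(25) and 35: 60
C sits 3 levels below the root, so its codeword is 3 bits.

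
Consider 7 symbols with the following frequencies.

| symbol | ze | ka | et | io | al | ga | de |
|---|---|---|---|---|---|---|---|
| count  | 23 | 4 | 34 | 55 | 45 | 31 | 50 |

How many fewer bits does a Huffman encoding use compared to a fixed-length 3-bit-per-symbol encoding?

78

Fixed-length: 3 bits × 242 symbols = 726 bits.
Huffman merges:
ka(4) + ze(23) → 27
27 + ga(31) → 58
et(34) + al(45) → 79
de(50) + io(55) → 105
58 + 79 → 137
105 + 137 → 242
Huffman total = 27 + 58 + 79 + 105 + 137 + 242 = 648 bits.
Saving = 726 − 648 = 78 bits.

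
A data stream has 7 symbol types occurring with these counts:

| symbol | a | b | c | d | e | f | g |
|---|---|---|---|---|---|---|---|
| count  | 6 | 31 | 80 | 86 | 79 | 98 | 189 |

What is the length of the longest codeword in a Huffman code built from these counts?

4

Merge the two lowest-weight nodes at each step:
a(6) + b(31) → 37
37 + e(79) → 116
c(80) + d(86) → 166
f(98) + 116 → 214
166 + g(189) → 355
214 + 355 → 569
Maximum depth reached is 4.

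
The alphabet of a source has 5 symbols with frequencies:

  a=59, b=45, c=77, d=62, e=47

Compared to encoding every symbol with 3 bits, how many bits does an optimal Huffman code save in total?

Fixed-length: 3 bits × 290 symbols = 870 bits.
Huffman merges:
b(45) + e(47) → 92
a(59) + d(62) → 121
c(77) + 92 → 169
121 + 169 → 290
Huffman total = 92 + 121 + 169 + 290 = 672 bits.
Saving = 870 − 672 = 198 bits.

198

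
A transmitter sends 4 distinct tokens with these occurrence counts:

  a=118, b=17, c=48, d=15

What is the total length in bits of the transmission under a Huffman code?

Merge the two smallest weights repeatedly:
combine d(15), b(17) → 32
combine 32, c(48) → 80
combine 80, a(118) → 198
Each symbol's bit-cost is frequency × depth; summing gives 310 bits (equivalently 32 + 80 + 198).

310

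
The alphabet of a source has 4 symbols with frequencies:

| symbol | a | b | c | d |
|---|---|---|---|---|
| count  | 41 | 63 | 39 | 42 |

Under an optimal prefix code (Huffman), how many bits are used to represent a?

2

Huffman merges, smallest pair first:
combine c(39), a(41) → 80
combine d(42), b(63) → 105
combine 80, 105 → 185
a's leaf is at depth 2, giving a 2-bit codeword.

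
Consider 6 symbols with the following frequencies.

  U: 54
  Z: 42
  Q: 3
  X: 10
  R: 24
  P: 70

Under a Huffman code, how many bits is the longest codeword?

4

Merge the two lowest-weight nodes at each step:
combine Q(3), X(10) → 13
combine 13, R(24) → 37
combine 37, Z(42) → 79
combine U(54), P(70) → 124
combine 79, 124 → 203
Maximum depth reached is 4.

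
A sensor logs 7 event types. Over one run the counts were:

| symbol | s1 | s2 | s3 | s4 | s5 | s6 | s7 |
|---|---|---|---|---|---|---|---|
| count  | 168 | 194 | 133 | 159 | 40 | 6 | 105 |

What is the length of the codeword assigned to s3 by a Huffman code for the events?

Repeatedly merge the two smallest:
s6(6) + s5(40) → 46
46 + s7(105) → 151
s3(133) + 151 → 284
s4(159) + s1(168) → 327
s2(194) + 284 → 478
327 + 478 → 805
s3's leaf is at depth 3, giving a 3-bit codeword.

3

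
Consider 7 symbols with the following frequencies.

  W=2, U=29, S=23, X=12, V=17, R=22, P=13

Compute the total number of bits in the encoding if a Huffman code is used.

Merge the two smallest weights repeatedly:
combine W(2), X(12) → 14
combine P(13), 14 → 27
combine V(17), R(22) → 39
combine S(23), 27 → 50
combine U(29), 39 → 68
combine 50, 68 → 118
The encoded length is the sum of every internal node's weight: 14 + 27 + 39 + 50 + 68 + 118 = 316 bits.

316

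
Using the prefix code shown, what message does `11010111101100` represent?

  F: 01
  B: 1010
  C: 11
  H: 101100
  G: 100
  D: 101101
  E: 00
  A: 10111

Read left to right; each codeword is recognised as soon as it completes (prefix code):
  11→C | 01→F | 01→F | 11→C | 101100→H
Decoded message: CFFCH

CFFCH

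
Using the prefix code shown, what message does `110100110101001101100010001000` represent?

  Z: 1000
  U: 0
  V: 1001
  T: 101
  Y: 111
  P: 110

Read left to right; each codeword is recognised as soon as it completes (prefix code):
  110→P | 1001→V | 101→T | 0→U | 1001→V | 101→T | 1000→Z | 1000→Z | 1000→Z
Decoded message: PVTUVTZZZ

PVTUVTZZZ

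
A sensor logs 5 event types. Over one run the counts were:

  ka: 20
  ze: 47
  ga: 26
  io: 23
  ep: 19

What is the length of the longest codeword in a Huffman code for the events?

3

Merge the two lowest-weight nodes at each step:
merge ep(19) and ka(20): 39
merge io(23) and ga(26): 49
merge 39 and ze(47): 86
merge 49 and 86: 135
Maximum depth reached is 3.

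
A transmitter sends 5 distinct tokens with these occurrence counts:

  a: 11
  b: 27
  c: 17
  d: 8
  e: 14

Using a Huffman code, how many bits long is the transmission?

173

Merge the two smallest weights repeatedly:
combine d(8), a(11) → 19
combine e(14), c(17) → 31
combine 19, b(27) → 46
combine 31, 46 → 77
Total encoded bits = sum of merged weights = 19 + 31 + 46 + 77 = 173.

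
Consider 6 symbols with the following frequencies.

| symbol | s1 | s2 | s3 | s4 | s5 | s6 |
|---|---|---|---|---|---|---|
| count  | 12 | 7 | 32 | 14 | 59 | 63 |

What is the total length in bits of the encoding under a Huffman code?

426

Greedily combine the two least-frequent nodes:
merge s2(7) and s1(12): 19
merge s4(14) and 19: 33
merge s3(32) and 33: 65
merge s5(59) and s6(63): 122
merge 65 and 122: 187
The encoded length is the sum of every internal node's weight: 19 + 33 + 65 + 122 + 187 = 426 bits.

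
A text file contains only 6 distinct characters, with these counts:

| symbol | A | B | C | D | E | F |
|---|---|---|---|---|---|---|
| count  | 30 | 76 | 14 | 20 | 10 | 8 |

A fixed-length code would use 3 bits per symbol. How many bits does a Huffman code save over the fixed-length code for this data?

Fixed-length: 3 bits × 158 symbols = 474 bits.
Huffman merges:
merge F(8) and E(10): 18
merge C(14) and 18: 32
merge D(20) and A(30): 50
merge 32 and 50: 82
merge B(76) and 82: 158
Huffman total = 18 + 32 + 50 + 82 + 158 = 340 bits.
Saving = 474 − 340 = 134 bits.

134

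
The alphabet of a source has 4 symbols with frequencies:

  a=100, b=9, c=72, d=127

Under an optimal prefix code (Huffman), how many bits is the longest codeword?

3

Merge the two lowest-weight nodes at each step:
merge b(9) and c(72): 81
merge 81 and a(100): 181
merge d(127) and 181: 308
The first pair merged (b, c) ends up deepest, at depth 3.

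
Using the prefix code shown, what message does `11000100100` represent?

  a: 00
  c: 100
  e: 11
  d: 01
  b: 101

Read left to right; each codeword is recognised as soon as it completes (prefix code):
  11→e | 00→a | 01→d | 00→a | 100→c
Decoded message: eadac

eadac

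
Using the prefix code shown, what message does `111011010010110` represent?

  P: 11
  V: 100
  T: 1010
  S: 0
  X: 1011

Read left to right; each codeword is recognised as soon as it completes (prefix code):
  11→P | 1011→X | 0→S | 100→V | 1011→X | 0→S
Decoded message: PXSVXS

PXSVXS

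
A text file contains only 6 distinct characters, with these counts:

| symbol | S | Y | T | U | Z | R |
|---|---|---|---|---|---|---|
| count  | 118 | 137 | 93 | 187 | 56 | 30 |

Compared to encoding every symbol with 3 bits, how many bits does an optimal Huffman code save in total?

356

Fixed-length: 3 bits × 621 symbols = 1863 bits.
Huffman merges:
combine R(30), Z(56) → 86
combine 86, T(93) → 179
combine S(118), Y(137) → 255
combine 179, U(187) → 366
combine 255, 366 → 621
Huffman total = 86 + 179 + 255 + 366 + 621 = 1507 bits.
Saving = 1863 − 1507 = 356 bits.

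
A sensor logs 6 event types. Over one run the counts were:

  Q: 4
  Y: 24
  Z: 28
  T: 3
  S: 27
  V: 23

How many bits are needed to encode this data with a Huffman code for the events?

Greedily combine the two least-frequent nodes:
merge T(3) and Q(4): 7
merge 7 and V(23): 30
merge Y(24) and S(27): 51
merge Z(28) and 30: 58
merge 51 and 58: 109
The encoded length is the sum of every internal node's weight: 7 + 30 + 51 + 58 + 109 = 255 bits.

255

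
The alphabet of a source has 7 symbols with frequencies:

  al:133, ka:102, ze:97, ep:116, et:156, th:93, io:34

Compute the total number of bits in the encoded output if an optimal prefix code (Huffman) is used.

2031

Merge the two smallest weights repeatedly:
io(34) + th(93) → 127
ze(97) + ka(102) → 199
ep(116) + 127 → 243
al(133) + et(156) → 289
199 + 243 → 442
289 + 442 → 731
The encoded length is the sum of every internal node's weight: 127 + 199 + 243 + 289 + 442 + 731 = 2031 bits.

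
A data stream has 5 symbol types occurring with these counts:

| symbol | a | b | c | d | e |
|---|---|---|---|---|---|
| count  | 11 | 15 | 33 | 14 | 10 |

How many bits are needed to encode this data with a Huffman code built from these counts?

183

Build the Huffman tree bottom-up:
combine e(10), a(11) → 21
combine d(14), b(15) → 29
combine 21, 29 → 50
combine c(33), 50 → 83
Total encoded bits = sum of merged weights = 21 + 29 + 50 + 83 = 183.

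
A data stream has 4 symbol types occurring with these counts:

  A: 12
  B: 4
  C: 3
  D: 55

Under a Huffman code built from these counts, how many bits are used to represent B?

3

Build the tree from the bottom:
merge C(3) and B(4): 7
merge 7 and A(12): 19
merge 19 and D(55): 74
The subtree containing B is merged 3 times, so code length = 3.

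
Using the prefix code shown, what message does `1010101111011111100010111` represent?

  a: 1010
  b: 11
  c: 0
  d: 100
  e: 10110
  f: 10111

affbdcf

Read left to right; each codeword is recognised as soon as it completes (prefix code):
  1010→a | 10111→f | 10111→f | 11→b | 100→d | 0→c | 10111→f
Decoded message: affbdcf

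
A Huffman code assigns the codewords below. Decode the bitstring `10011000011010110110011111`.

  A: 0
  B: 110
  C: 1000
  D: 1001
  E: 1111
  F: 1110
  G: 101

Read left to right; each codeword is recognised as soon as it completes (prefix code):
  1001→D | 1000→C | 0→A | 110→B | 101→G | 101→G | 1001→D | 1111→E
Decoded message: DCABGGDE

DCABGGDE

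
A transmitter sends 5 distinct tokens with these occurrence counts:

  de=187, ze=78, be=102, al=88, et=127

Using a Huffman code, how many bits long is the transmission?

1330

Merge the two smallest weights repeatedly:
combine ze(78), al(88) → 166
combine be(102), et(127) → 229
combine 166, de(187) → 353
combine 229, 353 → 582
Total encoded bits = sum of merged weights = 166 + 229 + 353 + 582 = 1330.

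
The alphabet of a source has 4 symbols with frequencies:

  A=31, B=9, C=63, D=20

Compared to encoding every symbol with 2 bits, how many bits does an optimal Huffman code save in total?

Fixed-length: 2 bits × 123 symbols = 246 bits.
Huffman merges:
combine B(9), D(20) → 29
combine 29, A(31) → 60
combine 60, C(63) → 123
Huffman total = 29 + 60 + 123 = 212 bits.
Saving = 246 − 212 = 34 bits.

34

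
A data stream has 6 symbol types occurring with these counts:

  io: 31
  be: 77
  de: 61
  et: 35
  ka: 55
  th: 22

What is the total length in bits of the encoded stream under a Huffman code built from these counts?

703

Build the Huffman tree bottom-up:
th(22) + io(31) → 53
et(35) + 53 → 88
ka(55) + de(61) → 116
be(77) + 88 → 165
116 + 165 → 281
Total encoded bits = sum of merged weights = 53 + 88 + 116 + 165 + 281 = 703.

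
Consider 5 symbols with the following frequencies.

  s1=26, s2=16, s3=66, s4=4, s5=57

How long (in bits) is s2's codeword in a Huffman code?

4

Repeatedly merge the two smallest:
merge s4(4) and s2(16): 20
merge 20 and s1(26): 46
merge 46 and s5(57): 103
merge s3(66) and 103: 169
s2 sits 4 levels below the root, so its codeword is 4 bits.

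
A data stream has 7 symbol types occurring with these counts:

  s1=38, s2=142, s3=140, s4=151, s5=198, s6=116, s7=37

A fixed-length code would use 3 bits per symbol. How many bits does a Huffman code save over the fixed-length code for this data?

Fixed-length: 3 bits × 822 symbols = 2466 bits.
Huffman merges:
merge s7(37) and s1(38): 75
merge 75 and s6(116): 191
merge s3(140) and s2(142): 282
merge s4(151) and 191: 342
merge s5(198) and 282: 480
merge 342 and 480: 822
Huffman total = 75 + 191 + 282 + 342 + 480 + 822 = 2192 bits.
Saving = 2466 − 2192 = 274 bits.

274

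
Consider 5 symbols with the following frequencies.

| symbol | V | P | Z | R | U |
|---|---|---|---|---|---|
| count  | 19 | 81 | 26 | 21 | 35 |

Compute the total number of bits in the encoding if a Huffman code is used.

384

Build the Huffman tree bottom-up:
merge V(19) and R(21): 40
merge Z(26) and U(35): 61
merge 40 and 61: 101
merge P(81) and 101: 182
Each symbol's bit-cost is frequency × depth; summing gives 384 bits (equivalently 40 + 61 + 101 + 182).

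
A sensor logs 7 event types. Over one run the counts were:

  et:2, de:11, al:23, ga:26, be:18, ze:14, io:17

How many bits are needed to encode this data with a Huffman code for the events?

Greedily combine the two least-frequent nodes:
combine et(2), de(11) → 13
combine 13, ze(14) → 27
combine io(17), be(18) → 35
combine al(23), ga(26) → 49
combine 27, 35 → 62
combine 49, 62 → 111
The encoded length is the sum of every internal node's weight: 13 + 27 + 35 + 49 + 62 + 111 = 297 bits.

297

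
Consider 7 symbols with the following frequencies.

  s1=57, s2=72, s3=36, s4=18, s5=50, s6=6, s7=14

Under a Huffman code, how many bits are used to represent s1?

Repeatedly merge the two smallest:
combine s6(6), s7(14) → 20
combine s4(18), 20 → 38
combine s3(36), 38 → 74
combine s5(50), s1(57) → 107
combine s2(72), 74 → 146
combine 107, 146 → 253
s1's leaf is at depth 2, giving a 2-bit codeword.

2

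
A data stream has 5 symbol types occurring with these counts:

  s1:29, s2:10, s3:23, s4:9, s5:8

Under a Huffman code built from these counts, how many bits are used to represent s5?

Huffman merges, smallest pair first:
merge s5(8) and s4(9): 17
merge s2(10) and 17: 27
merge s3(23) and 27: 50
merge s1(29) and 50: 79
s5's leaf is at depth 4, giving a 4-bit codeword.

4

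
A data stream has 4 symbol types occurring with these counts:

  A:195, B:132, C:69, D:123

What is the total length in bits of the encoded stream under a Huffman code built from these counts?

1035

Build the Huffman tree bottom-up:
combine C(69), D(123) → 192
combine B(132), 192 → 324
combine A(195), 324 → 519
The encoded length is the sum of every internal node's weight: 192 + 324 + 519 = 1035 bits.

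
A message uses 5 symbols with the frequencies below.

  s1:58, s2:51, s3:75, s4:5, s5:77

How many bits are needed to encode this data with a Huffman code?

Build the Huffman tree bottom-up:
combine s4(5), s2(51) → 56
combine 56, s1(58) → 114
combine s3(75), s5(77) → 152
combine 114, 152 → 266
Each symbol's bit-cost is frequency × depth; summing gives 588 bits (equivalently 56 + 114 + 152 + 266).

588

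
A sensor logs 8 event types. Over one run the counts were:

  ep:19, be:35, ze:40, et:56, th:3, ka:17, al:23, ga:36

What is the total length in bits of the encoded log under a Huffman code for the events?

650

Greedily combine the two least-frequent nodes:
merge th(3) and ka(17): 20
merge ep(19) and 20: 39
merge al(23) and be(35): 58
merge ga(36) and 39: 75
merge ze(40) and et(56): 96
merge 58 and 75: 133
merge 96 and 133: 229
Each symbol's bit-cost is frequency × depth; summing gives 650 bits (equivalently 20 + 39 + 58 + 75 + 96 + 133 + 229).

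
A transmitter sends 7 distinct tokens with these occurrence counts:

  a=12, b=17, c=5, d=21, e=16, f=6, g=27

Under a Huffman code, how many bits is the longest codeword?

4

Merge the two lowest-weight nodes at each step:
combine c(5), f(6) → 11
combine 11, a(12) → 23
combine e(16), b(17) → 33
combine d(21), 23 → 44
combine g(27), 33 → 60
combine 44, 60 → 104
Maximum depth reached is 4.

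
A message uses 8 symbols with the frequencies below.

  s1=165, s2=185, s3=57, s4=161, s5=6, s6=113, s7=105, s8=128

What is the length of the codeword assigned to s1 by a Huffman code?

3

Build the tree from the bottom:
combine s5(6), s3(57) → 63
combine 63, s7(105) → 168
combine s6(113), s8(128) → 241
combine s4(161), s1(165) → 326
combine 168, s2(185) → 353
combine 241, 326 → 567
combine 353, 567 → 920
s1's leaf is at depth 3, giving a 3-bit codeword.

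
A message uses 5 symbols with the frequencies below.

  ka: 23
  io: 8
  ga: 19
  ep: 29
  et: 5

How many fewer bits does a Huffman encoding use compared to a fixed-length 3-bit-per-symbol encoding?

Fixed-length: 3 bits × 84 symbols = 252 bits.
Huffman merges:
merge et(5) and io(8): 13
merge 13 and ga(19): 32
merge ka(23) and ep(29): 52
merge 32 and 52: 84
Huffman total = 13 + 32 + 52 + 84 = 181 bits.
Saving = 252 − 181 = 71 bits.

71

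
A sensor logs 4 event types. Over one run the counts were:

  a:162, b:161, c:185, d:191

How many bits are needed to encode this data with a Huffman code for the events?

Build the Huffman tree bottom-up:
combine b(161), a(162) → 323
combine c(185), d(191) → 376
combine 323, 376 → 699
Each symbol's bit-cost is frequency × depth; summing gives 1398 bits (equivalently 323 + 376 + 699).

1398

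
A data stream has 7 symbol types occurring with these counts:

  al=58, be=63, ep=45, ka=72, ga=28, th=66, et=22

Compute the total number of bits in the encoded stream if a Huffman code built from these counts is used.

Greedily combine the two least-frequent nodes:
et(22) + ga(28) → 50
ep(45) + 50 → 95
al(58) + be(63) → 121
th(66) + ka(72) → 138
95 + 121 → 216
138 + 216 → 354
Total encoded bits = sum of merged weights = 50 + 95 + 121 + 138 + 216 + 354 = 974.

974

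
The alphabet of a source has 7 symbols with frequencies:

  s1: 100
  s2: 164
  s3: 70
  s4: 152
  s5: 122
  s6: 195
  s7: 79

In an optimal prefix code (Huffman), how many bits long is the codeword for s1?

3

Repeatedly merge the two smallest:
merge s3(70) and s7(79): 149
merge s1(100) and s5(122): 222
merge 149 and s4(152): 301
merge s2(164) and s6(195): 359
merge 222 and 301: 523
merge 359 and 523: 882
s1 sits 3 levels below the root, so its codeword is 3 bits.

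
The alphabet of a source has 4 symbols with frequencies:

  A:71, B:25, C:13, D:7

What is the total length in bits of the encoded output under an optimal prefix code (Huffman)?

Build the Huffman tree bottom-up:
D(7) + C(13) → 20
20 + B(25) → 45
45 + A(71) → 116
Each symbol's bit-cost is frequency × depth; summing gives 181 bits (equivalently 20 + 45 + 116).

181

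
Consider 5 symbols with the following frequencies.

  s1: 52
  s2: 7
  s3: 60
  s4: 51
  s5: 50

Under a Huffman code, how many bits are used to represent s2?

3

Huffman merges, smallest pair first:
merge s2(7) and s5(50): 57
merge s4(51) and s1(52): 103
merge 57 and s3(60): 117
merge 103 and 117: 220
s2's leaf is at depth 3, giving a 3-bit codeword.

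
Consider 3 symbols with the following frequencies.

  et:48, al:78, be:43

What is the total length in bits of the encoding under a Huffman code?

260

Greedily combine the two least-frequent nodes:
merge be(43) and et(48): 91
merge al(78) and 91: 169
Total encoded bits = sum of merged weights = 91 + 169 = 260.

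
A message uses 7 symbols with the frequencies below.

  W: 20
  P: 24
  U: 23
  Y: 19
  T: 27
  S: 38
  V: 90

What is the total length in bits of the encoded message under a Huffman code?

629

Build the Huffman tree bottom-up:
combine Y(19), W(20) → 39
combine U(23), P(24) → 47
combine T(27), S(38) → 65
combine 39, 47 → 86
combine 65, 86 → 151
combine V(90), 151 → 241
Each symbol's bit-cost is frequency × depth; summing gives 629 bits (equivalently 39 + 47 + 65 + 86 + 151 + 241).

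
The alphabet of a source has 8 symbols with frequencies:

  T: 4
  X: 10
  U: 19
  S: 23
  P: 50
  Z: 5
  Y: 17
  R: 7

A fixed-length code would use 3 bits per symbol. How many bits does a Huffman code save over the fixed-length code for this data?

49

Fixed-length: 3 bits × 135 symbols = 405 bits.
Huffman merges:
merge T(4) and Z(5): 9
merge R(7) and 9: 16
merge X(10) and 16: 26
merge Y(17) and U(19): 36
merge S(23) and 26: 49
merge 36 and 49: 85
merge P(50) and 85: 135
Huffman total = 9 + 16 + 26 + 36 + 49 + 85 + 135 = 356 bits.
Saving = 405 − 356 = 49 bits.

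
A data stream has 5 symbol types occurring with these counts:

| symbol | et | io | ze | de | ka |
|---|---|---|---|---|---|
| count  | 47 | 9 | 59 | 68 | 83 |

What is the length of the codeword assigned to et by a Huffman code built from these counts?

3

Build the tree from the bottom:
io(9) + et(47) → 56
56 + ze(59) → 115
de(68) + ka(83) → 151
115 + 151 → 266
The subtree containing et is merged 3 times, so code length = 3.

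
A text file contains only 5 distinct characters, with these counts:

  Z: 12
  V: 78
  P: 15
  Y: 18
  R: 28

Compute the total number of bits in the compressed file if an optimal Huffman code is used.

Build the Huffman tree bottom-up:
Z(12) + P(15) → 27
Y(18) + 27 → 45
R(28) + 45 → 73
73 + V(78) → 151
The encoded length is the sum of every internal node's weight: 27 + 45 + 73 + 151 = 296 bits.

296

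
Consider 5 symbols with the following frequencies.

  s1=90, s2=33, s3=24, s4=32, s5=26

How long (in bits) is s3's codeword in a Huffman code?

Build the tree from the bottom:
merge s3(24) and s5(26): 50
merge s4(32) and s2(33): 65
merge 50 and 65: 115
merge s1(90) and 115: 205
s3's leaf is at depth 3, giving a 3-bit codeword.

3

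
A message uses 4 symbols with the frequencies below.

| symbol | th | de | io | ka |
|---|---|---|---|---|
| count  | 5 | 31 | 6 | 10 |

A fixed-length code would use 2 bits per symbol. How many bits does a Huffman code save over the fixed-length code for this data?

Fixed-length: 2 bits × 52 symbols = 104 bits.
Huffman merges:
combine th(5), io(6) → 11
combine ka(10), 11 → 21
combine 21, de(31) → 52
Huffman total = 11 + 21 + 52 = 84 bits.
Saving = 104 − 84 = 20 bits.

20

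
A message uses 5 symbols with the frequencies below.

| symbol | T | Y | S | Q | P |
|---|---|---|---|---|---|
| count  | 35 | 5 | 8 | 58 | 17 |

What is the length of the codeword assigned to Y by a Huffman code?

4

Build the tree from the bottom:
combine Y(5), S(8) → 13
combine 13, P(17) → 30
combine 30, T(35) → 65
combine Q(58), 65 → 123
The subtree containing Y is merged 4 times, so code length = 4.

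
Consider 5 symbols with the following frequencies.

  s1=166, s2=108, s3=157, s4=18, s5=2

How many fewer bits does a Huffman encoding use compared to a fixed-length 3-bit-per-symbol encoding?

Fixed-length: 3 bits × 451 symbols = 1353 bits.
Huffman merges:
s5(2) + s4(18) → 20
20 + s2(108) → 128
128 + s3(157) → 285
s1(166) + 285 → 451
Huffman total = 20 + 128 + 285 + 451 = 884 bits.
Saving = 1353 − 884 = 469 bits.

469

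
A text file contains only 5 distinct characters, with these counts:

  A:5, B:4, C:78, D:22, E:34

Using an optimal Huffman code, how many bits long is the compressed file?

Build the Huffman tree bottom-up:
B(4) + A(5) → 9
9 + D(22) → 31
31 + E(34) → 65
65 + C(78) → 143
Total encoded bits = sum of merged weights = 9 + 31 + 65 + 143 = 248.

248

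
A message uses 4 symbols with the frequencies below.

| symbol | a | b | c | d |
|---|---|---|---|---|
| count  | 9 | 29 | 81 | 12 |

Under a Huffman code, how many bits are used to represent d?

3

Huffman merges, smallest pair first:
merge a(9) and d(12): 21
merge 21 and b(29): 50
merge 50 and c(81): 131
d sits 3 levels below the root, so its codeword is 3 bits.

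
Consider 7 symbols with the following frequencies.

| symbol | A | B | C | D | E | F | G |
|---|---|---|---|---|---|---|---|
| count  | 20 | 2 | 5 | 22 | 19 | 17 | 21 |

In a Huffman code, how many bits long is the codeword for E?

Build the tree from the bottom:
combine B(2), C(5) → 7
combine 7, F(17) → 24
combine E(19), A(20) → 39
combine G(21), D(22) → 43
combine 24, 39 → 63
combine 43, 63 → 106
E sits 3 levels below the root, so its codeword is 3 bits.

3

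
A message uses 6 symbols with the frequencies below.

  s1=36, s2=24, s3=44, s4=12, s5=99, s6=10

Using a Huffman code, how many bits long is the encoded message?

499

Build the Huffman tree bottom-up:
merge s6(10) and s4(12): 22
merge 22 and s2(24): 46
merge s1(36) and s3(44): 80
merge 46 and 80: 126
merge s5(99) and 126: 225
Total encoded bits = sum of merged weights = 22 + 46 + 80 + 126 + 225 = 499.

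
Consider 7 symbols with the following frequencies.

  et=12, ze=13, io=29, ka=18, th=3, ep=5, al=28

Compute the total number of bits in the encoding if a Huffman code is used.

275

Build the Huffman tree bottom-up:
merge th(3) and ep(5): 8
merge 8 and et(12): 20
merge ze(13) and ka(18): 31
merge 20 and al(28): 48
merge io(29) and 31: 60
merge 48 and 60: 108
The encoded length is the sum of every internal node's weight: 8 + 20 + 31 + 48 + 60 + 108 = 275 bits.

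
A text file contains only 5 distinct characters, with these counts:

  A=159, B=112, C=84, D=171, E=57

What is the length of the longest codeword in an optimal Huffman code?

3

Merge the two lowest-weight nodes at each step:
E(57) + C(84) → 141
B(112) + 141 → 253
A(159) + D(171) → 330
253 + 330 → 583
The first pair merged (E, C) ends up deepest, at depth 3.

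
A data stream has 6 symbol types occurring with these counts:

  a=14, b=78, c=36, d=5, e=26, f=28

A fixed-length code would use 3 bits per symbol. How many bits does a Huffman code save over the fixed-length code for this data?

Fixed-length: 3 bits × 187 symbols = 561 bits.
Huffman merges:
d(5) + a(14) → 19
19 + e(26) → 45
f(28) + c(36) → 64
45 + 64 → 109
b(78) + 109 → 187
Huffman total = 19 + 45 + 64 + 109 + 187 = 424 bits.
Saving = 561 − 424 = 137 bits.

137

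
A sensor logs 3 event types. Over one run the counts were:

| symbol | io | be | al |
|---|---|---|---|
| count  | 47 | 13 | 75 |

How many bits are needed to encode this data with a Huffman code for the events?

Merge the two smallest weights repeatedly:
combine be(13), io(47) → 60
combine 60, al(75) → 135
Total encoded bits = sum of merged weights = 60 + 135 = 195.

195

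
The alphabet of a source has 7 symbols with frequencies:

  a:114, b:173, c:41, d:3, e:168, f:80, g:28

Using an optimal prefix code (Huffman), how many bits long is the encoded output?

1469

Greedily combine the two least-frequent nodes:
combine d(3), g(28) → 31
combine 31, c(41) → 72
combine 72, f(80) → 152
combine a(114), 152 → 266
combine e(168), b(173) → 341
combine 266, 341 → 607
Total encoded bits = sum of merged weights = 31 + 72 + 152 + 266 + 341 + 607 = 1469.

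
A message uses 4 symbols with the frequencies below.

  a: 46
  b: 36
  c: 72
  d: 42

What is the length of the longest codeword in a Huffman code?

2

Merge the two lowest-weight nodes at each step:
combine b(36), d(42) → 78
combine a(46), c(72) → 118
combine 78, 118 → 196
The rarest symbols sit at the bottom; the longest codeword is 2 bits.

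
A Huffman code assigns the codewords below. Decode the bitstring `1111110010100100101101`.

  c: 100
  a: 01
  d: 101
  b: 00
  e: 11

Read left to right; each codeword is recognised as soon as it completes (prefix code):
  11→e | 11→e | 11→e | 00→b | 101→d | 00→b | 100→c | 101→d | 101→d
Decoded message: eeebdbcdd

eeebdbcdd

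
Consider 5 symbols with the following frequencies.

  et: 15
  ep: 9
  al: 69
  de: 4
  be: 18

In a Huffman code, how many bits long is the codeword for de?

4

Repeatedly merge the two smallest:
merge de(4) and ep(9): 13
merge 13 and et(15): 28
merge be(18) and 28: 46
merge 46 and al(69): 115
de sits 4 levels below the root, so its codeword is 4 bits.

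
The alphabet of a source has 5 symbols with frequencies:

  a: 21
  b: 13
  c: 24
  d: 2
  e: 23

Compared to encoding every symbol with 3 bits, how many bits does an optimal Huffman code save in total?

Fixed-length: 3 bits × 83 symbols = 249 bits.
Huffman merges:
merge d(2) and b(13): 15
merge 15 and a(21): 36
merge e(23) and c(24): 47
merge 36 and 47: 83
Huffman total = 15 + 36 + 47 + 83 = 181 bits.
Saving = 249 − 181 = 68 bits.

68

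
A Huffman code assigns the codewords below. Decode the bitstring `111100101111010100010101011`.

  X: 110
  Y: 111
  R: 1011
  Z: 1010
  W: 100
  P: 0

YWRXZPPZR

Read left to right; each codeword is recognised as soon as it completes (prefix code):
  111→Y | 100→W | 1011→R | 110→X | 1010→Z | 0→P | 0→P | 1010→Z | 1011→R
Decoded message: YWRXZPPZR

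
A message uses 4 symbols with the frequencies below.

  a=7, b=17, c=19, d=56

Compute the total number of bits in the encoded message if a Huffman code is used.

166

Greedily combine the two least-frequent nodes:
combine a(7), b(17) → 24
combine c(19), 24 → 43
combine 43, d(56) → 99
The encoded length is the sum of every internal node's weight: 24 + 43 + 99 = 166 bits.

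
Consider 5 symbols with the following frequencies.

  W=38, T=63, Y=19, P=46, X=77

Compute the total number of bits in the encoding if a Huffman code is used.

Build the Huffman tree bottom-up:
combine Y(19), W(38) → 57
combine P(46), 57 → 103
combine T(63), X(77) → 140
combine 103, 140 → 243
Total encoded bits = sum of merged weights = 57 + 103 + 140 + 243 = 543.

543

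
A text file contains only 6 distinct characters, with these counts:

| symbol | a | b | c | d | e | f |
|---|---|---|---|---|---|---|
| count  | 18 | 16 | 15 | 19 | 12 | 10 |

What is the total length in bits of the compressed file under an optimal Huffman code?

Greedily combine the two least-frequent nodes:
merge f(10) and e(12): 22
merge c(15) and b(16): 31
merge a(18) and d(19): 37
merge 22 and 31: 53
merge 37 and 53: 90
Each symbol's bit-cost is frequency × depth; summing gives 233 bits (equivalently 22 + 31 + 37 + 53 + 90).

233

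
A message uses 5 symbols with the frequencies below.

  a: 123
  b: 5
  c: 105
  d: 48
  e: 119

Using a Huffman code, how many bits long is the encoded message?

Greedily combine the two least-frequent nodes:
b(5) + d(48) → 53
53 + c(105) → 158
e(119) + a(123) → 242
158 + 242 → 400
The encoded length is the sum of every internal node's weight: 53 + 158 + 242 + 400 = 853 bits.

853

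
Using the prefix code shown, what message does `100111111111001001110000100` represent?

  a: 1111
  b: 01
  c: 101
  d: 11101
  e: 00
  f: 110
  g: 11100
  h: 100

Read left to right; each codeword is recognised as soon as it completes (prefix code):
  100→h | 1111→a | 1111→a | 100→h | 100→h | 11100→g | 00→e | 100→h
Decoded message: haahhgeh

haahhgeh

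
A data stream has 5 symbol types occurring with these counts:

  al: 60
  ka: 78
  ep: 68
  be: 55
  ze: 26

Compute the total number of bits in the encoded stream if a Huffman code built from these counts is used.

655

Greedily combine the two least-frequent nodes:
merge ze(26) and be(55): 81
merge al(60) and ep(68): 128
merge ka(78) and 81: 159
merge 128 and 159: 287
Each symbol's bit-cost is frequency × depth; summing gives 655 bits (equivalently 81 + 128 + 159 + 287).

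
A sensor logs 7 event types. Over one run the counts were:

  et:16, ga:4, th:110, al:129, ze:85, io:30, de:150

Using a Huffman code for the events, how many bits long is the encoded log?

1253

Greedily combine the two least-frequent nodes:
merge ga(4) and et(16): 20
merge 20 and io(30): 50
merge 50 and ze(85): 135
merge th(110) and al(129): 239
merge 135 and de(150): 285
merge 239 and 285: 524
The encoded length is the sum of every internal node's weight: 20 + 50 + 135 + 239 + 285 + 524 = 1253 bits.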